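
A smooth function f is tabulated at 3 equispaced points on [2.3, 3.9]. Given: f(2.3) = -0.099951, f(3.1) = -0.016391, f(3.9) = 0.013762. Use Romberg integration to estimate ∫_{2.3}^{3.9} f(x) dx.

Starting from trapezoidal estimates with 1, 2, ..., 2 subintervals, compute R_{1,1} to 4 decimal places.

R_{0,0} (trapezoid, 1 panel, h=1.6000): -0.068951
R_{1,0} (trapezoid, 2 panels, h=0.8000): -0.047588
R_{1,1} = -0.047588 + (-0.047588 − (-0.068951))/3 = -0.040467

-0.0405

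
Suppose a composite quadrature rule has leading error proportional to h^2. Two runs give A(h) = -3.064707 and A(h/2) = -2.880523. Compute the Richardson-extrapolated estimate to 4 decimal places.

The leading error scales as h^2; refining by a factor of 2 reduces it by 2^2 = 4.
Extrapolated value = (4·A(h/2) − A(h)) / (4 − 1)
= (4·(-2.880523) − (-3.064707)) / 3
= -8.457385 / 3 = -2.819128

-2.8191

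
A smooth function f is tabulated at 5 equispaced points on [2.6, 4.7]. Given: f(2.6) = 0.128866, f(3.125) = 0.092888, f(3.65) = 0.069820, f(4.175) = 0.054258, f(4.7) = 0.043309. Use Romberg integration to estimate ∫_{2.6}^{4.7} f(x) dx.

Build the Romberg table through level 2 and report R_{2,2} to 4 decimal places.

0.1575

R_{0,0} (trapezoid, 1 panel, h=2.1000): 0.180784
R_{1,0} (trapezoid, 2 panels, h=1.0500): 0.163703
R_{2,0} (trapezoid, 4 panels, h=0.5250): 0.159103
R_{1,1} = 0.163703 + (0.163703 − 0.180784)/3 = 0.158009
R_{2,1} = 0.159103 + (0.159103 − 0.163703)/3 = 0.157570
R_{2,2} = 0.157570 + (0.157570 − 0.158009)/15 = 0.157541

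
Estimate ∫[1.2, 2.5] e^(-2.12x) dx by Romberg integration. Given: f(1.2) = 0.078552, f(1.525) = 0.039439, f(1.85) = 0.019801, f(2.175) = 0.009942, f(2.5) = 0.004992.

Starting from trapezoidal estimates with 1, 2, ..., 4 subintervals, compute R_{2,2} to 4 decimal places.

0.0347

R_{0,0} (trapezoid, 1 panel, h=1.3000): 0.054304
R_{1,0} (trapezoid, 2 panels, h=0.6500): 0.040022
R_{2,0} (trapezoid, 4 panels, h=0.3250): 0.036060
R_{1,1} = 0.040022 + (0.040022 − 0.054304)/3 = 0.035261
R_{2,1} = 0.036060 + (0.036060 − 0.040022)/3 = 0.034739
R_{2,2} = 0.034739 + (0.034739 − 0.035261)/15 = 0.034704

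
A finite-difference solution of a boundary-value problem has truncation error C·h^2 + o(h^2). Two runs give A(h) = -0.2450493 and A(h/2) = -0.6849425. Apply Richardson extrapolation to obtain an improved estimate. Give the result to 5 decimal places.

Extrapolated value = (4·A(h/2) − A(h)) / (4 − 1)
= (4·(-0.6849425) − (-0.2450493)) / 3
= -2.4947207 / 3 = -0.8315736

-0.83157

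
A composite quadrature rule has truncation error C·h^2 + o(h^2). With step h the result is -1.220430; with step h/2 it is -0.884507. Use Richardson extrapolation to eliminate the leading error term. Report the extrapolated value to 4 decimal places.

The leading error scales as h^2; refining by a factor of 2 reduces it by 2^2 = 4.
Extrapolated value = (4·A(h/2) − A(h)) / (4 − 1)
= (4·(-0.884507) − (-1.220430)) / 3
= -2.317598 / 3 = -0.772533

-0.7725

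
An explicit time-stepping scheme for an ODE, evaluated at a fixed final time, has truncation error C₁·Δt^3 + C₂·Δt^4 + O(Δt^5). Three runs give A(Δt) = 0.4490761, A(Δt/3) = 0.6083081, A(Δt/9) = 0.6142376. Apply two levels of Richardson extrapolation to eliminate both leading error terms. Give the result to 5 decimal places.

0.61447

First eliminate the Δt^3 term (factor 3^3 = 27):
  B₁ = (27·0.6083081 − 0.4490761)/26 = 0.6144324
  B₂ = (27·0.6142376 − 0.6083081)/26 = 0.6144657
Then eliminate the Δt^4 term (factor 3^4 = 81):
  (81·0.6144657 − 0.6144324)/80 = 0.6144661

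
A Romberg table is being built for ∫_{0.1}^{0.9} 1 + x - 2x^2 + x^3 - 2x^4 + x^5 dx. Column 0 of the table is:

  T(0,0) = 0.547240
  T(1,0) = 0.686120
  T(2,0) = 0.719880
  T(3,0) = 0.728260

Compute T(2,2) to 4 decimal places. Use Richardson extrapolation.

T(1,1) = 0.686120 + (0.686120 − 0.547240)/3 = 0.732413
T(2,1) = (4·0.719880 − 0.686120) / 3 = 0.731133
T(2,2) = (16·0.731133 − 0.732413) / 15 = 0.731048

0.7310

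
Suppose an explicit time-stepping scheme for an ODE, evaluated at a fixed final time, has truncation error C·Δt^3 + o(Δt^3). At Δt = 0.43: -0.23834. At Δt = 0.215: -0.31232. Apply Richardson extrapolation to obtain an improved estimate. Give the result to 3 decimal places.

-0.323

Extrapolated value = (8·A(Δt/2) − A(Δt)) / (8 − 1)
= (8·(-0.31232) − (-0.23834)) / 7
= -2.26022 / 7 = -0.32289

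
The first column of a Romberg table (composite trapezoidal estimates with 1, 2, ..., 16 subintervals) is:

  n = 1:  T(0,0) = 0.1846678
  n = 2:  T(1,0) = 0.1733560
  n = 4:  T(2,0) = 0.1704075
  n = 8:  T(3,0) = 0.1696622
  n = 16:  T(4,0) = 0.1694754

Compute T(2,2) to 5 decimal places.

Richardson extrapolation on the trapezoidal column (denominator 4−1=3):
T(1,1) = (4·0.1733560 − 0.1846678) / 3 = 0.1695854
T(2,1) = 0.1704075 + (0.1704075 − 0.1733560)/3 = 0.1694247
T(2,2) = (16·0.1694247 − 0.1695854) / 15 = 0.1694140
(Column j=1 coincides with Simpson's rule on the same nodes.)

0.16941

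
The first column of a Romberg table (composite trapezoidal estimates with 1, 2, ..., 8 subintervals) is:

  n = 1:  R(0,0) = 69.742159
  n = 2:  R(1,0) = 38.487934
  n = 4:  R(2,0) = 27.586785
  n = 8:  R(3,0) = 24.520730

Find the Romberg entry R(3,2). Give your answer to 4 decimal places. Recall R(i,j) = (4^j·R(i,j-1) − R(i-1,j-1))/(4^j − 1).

23.4684

R(2,1) = 27.586785 + (27.586785 − 38.487934)/3 = 23.953069
R(3,1) = 24.520730 + (24.520730 − 27.586785)/3 = 23.498712
R(3,2) = 23.498712 + (23.498712 − 23.953069)/15 = 23.468422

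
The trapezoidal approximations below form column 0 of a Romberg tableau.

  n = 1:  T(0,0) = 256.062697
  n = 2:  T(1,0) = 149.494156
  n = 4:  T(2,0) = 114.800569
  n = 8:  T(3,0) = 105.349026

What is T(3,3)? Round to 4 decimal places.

T(1,1) = (4·149.494156 − 256.062697) / 3 = 113.971309
T(2,1) = (4·114.800569 − 149.494156) / 3 = 103.236040
T(3,1) = (4·105.349026 − 114.800569) / 3 = 102.198512
T(2,2) = (16·103.236040 − 113.971309) / 15 = 102.520355
T(3,2) = (16·102.198512 − 103.236040) / 15 = 102.129343
T(3,3) = 102.129343 + (102.129343 − 102.520355)/63 = 102.123136

102.1231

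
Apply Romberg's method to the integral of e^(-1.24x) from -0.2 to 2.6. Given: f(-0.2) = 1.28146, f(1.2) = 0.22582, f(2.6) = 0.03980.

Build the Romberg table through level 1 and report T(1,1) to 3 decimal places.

1.038

T(0,0) (trapezoid, 1 panel, h=2.8000): 1.84976
T(1,0) (trapezoid, 2 panels, h=1.4000): 1.24103
T(1,1) = 1.24103 + (1.24103 − 1.84976)/3 = 1.03812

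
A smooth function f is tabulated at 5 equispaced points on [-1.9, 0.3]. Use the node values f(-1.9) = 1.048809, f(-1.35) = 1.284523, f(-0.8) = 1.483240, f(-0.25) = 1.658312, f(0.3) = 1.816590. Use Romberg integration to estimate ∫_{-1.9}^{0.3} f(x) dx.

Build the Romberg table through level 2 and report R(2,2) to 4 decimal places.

3.2273

R(0,0) (trapezoid, 1 panel, h=2.2000): 3.151939
R(1,0) (trapezoid, 2 panels, h=1.1000): 3.207533
R(2,0) (trapezoid, 4 panels, h=0.5500): 3.222326
R(1,1) = 3.207533 + (3.207533 − 3.151939)/3 = 3.226064
R(2,1) = 3.222326 + (3.222326 − 3.207533)/3 = 3.227257
R(2,2) = 3.227257 + (3.227257 − 3.226064)/15 = 3.227337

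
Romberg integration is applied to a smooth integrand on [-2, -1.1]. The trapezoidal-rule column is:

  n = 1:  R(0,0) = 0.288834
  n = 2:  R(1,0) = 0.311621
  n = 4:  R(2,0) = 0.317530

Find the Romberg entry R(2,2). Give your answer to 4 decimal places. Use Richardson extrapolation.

Richardson extrapolation on the trapezoidal column (denominator 4−1=3):
R(1,1) = (4·0.311621 − 0.288834) / 3 = 0.319217
R(2,1) = 0.317530 + (0.317530 − 0.311621)/3 = 0.319500
R(2,2) = (16·0.319500 − 0.319217) / 15 = 0.319519
(Column j=1 coincides with Simpson's rule on the same nodes.)

0.3195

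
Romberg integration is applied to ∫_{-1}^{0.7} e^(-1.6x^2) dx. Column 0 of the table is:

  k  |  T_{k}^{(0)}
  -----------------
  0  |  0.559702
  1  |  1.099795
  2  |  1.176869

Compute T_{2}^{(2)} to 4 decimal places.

1.1974

Richardson extrapolation on the trapezoidal column (denominator 4−1=3):
T_{1}^{(1)} = (4·1.099795 − 0.559702) / 3 = 1.279826
T_{2}^{(1)} = 1.176869 + (1.176869 − 1.099795)/3 = 1.202560
T_{2}^{(2)} = 1.202560 + (1.202560 − 1.279826)/15 = 1.197409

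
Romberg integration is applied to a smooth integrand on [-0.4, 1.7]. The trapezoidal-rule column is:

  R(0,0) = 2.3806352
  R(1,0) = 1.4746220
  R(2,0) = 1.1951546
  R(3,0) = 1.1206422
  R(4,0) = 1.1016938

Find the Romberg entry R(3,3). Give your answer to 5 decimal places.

Richardson extrapolation on the trapezoidal column (denominator 4−1=3):
R(1,1) = 1.4746220 + (1.4746220 − 2.3806352)/3 = 1.1726176
R(2,1) = 1.1951546 + (1.1951546 − 1.4746220)/3 = 1.1019988
R(3,1) = 1.1206422 + (1.1206422 − 1.1951546)/3 = 1.0958047
R(2,2) = 1.1019988 + (1.1019988 − 1.1726176)/15 = 1.0972909
R(3,2) = (16·1.0958047 − 1.1019988) / 15 = 1.0953918
R(3,3) = 1.0953918 + (1.0953918 − 1.0972909)/63 = 1.0953617

1.09536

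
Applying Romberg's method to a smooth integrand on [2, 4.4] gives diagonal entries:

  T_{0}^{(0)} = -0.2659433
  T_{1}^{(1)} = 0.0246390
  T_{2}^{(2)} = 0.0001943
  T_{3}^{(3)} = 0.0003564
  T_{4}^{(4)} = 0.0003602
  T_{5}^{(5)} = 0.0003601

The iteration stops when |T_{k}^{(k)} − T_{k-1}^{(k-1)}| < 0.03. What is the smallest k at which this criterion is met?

|T_{1}^{(1)} − T_{0}^{(0)}| = 0.2905823 ≥ 0.03
|T_{2}^{(2)} − T_{1}^{(1)}| = 0.0244447 < 0.03

k = 2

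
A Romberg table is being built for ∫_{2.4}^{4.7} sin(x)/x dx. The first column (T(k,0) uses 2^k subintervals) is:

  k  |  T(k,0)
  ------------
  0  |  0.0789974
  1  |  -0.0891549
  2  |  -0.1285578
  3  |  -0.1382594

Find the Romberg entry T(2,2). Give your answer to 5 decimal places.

-0.14146

T(1,1) = -0.0891549 + (-0.0891549 − 0.0789974)/3 = -0.1452057
T(2,1) = (4·(-0.1285578) − (-0.0891549)) / 3 = -0.1416921
T(2,2) = -0.1416921 + (-0.1416921 − (-0.1452057))/15 = -0.1414579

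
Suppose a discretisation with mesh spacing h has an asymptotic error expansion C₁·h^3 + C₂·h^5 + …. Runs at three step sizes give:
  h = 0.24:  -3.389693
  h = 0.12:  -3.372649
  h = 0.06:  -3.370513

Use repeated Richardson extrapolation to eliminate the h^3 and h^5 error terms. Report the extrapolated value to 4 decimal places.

First eliminate the h^3 term (factor 2^3 = 8):
  B₁ = (8·(-3.372649) − (-3.389693))/7 = -3.370214
  B₂ = (8·(-3.370513) − (-3.372649))/7 = -3.370208
Then eliminate the h^5 term (factor 2^5 = 32):
  (32·(-3.370208) − (-3.370214))/31 = -3.370208

-3.3702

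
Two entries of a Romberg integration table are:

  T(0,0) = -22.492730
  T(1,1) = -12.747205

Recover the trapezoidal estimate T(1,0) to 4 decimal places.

-15.1836

From T(1,1) = (4·T(1,0) − T(0,0))/3, solve for T(1,0):
4·T(1,0) = 3·(-12.747205) + (-22.492730) = -60.734345
T(1,0) = -15.183586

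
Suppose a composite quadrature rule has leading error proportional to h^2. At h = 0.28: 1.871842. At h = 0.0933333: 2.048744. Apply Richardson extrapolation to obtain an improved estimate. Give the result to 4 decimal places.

The leading error scales as h^2; refining by a factor of 3 reduces it by 3^2 = 9.
Extrapolated value = (9·A(h/3) − A(h)) / (9 − 1)
= (9·2.048744 − 1.871842) / 8
= 16.566854 / 8 = 2.070857

2.0709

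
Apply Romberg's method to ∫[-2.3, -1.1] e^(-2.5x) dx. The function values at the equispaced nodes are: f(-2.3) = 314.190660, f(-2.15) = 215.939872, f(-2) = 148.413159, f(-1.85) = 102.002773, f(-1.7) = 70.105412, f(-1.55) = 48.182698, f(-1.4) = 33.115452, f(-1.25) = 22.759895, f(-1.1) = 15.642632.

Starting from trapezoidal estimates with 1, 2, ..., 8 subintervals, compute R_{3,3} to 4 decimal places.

R_{0,0} (trapezoid, 1 panel, h=1.2000): 197.899975
R_{1,0} (trapezoid, 2 panels, h=0.6000): 141.013235
R_{2,0} (trapezoid, 4 panels, h=0.3000): 124.965201
R_{3,0} (trapezoid, 8 panels, h=0.1500): 120.815386
R_{1,1} = 141.013235 + (141.013235 − 197.899975)/3 = 122.050988
R_{2,1} = 124.965201 + (124.965201 − 141.013235)/3 = 119.615856
R_{3,1} = 120.815386 + (120.815386 − 124.965201)/3 = 119.432114
R_{2,2} = 119.615856 + (119.615856 − 122.050988)/15 = 119.453514
R_{3,2} = 119.432114 + (119.432114 − 119.615856)/15 = 119.419865
R_{3,3} = 119.419865 + (119.419865 − 119.453514)/63 = 119.419331

119.4193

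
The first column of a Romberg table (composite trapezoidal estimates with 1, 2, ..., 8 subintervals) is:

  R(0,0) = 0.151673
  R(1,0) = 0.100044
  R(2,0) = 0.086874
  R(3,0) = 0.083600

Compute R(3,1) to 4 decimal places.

0.0825

Richardson extrapolation on the trapezoidal column (denominator 4−1=3):
R(3,1) = (4·0.083600 − 0.086874) / 3 = 0.082509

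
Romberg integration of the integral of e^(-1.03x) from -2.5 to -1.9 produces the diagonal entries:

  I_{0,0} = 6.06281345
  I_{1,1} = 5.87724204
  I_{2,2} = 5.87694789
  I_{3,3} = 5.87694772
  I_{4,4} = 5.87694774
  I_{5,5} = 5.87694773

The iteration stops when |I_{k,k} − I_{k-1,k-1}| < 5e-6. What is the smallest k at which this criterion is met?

k = 3

|I_{1,1} − I_{0,0}| = 0.18557141 ≥ 5e-6
|I_{2,2} − I_{1,1}| = 0.00029415 ≥ 5e-6
|I_{3,3} − I_{2,2}| = 0.00000017 < 5e-6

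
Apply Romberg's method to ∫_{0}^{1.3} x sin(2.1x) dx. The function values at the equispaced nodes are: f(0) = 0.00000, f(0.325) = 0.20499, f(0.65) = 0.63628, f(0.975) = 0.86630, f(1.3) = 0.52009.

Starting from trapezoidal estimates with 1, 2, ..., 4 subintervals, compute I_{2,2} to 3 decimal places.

I_{0,0} (trapezoid, 1 panel, h=1.3000): 0.33806
I_{1,0} (trapezoid, 2 panels, h=0.6500): 0.58261
I_{2,0} (trapezoid, 4 panels, h=0.3250): 0.63947
I_{1,1} = 0.58261 + (0.58261 − 0.33806)/3 = 0.66413
I_{2,1} = 0.63947 + (0.63947 − 0.58261)/3 = 0.65842
I_{2,2} = 0.65842 + (0.65842 − 0.66413)/15 = 0.65804

0.658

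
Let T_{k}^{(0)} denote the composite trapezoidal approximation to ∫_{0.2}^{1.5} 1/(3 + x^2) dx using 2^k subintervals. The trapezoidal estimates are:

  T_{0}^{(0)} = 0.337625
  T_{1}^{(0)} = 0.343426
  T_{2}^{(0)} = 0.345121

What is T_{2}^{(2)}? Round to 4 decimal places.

Richardson extrapolation on the trapezoidal column (denominator 4−1=3):
T_{1}^{(1)} = (4·0.343426 − 0.337625) / 3 = 0.345360
T_{2}^{(1)} = 0.345121 + (0.345121 − 0.343426)/3 = 0.345686
T_{2}^{(2)} = 0.345686 + (0.345686 − 0.345360)/15 = 0.345708

0.3457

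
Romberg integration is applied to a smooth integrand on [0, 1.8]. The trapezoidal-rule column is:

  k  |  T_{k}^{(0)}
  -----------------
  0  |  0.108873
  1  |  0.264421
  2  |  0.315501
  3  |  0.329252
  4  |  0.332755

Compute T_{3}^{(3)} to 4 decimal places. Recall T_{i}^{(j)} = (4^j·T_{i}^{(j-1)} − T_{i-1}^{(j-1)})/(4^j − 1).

0.3339

T_{1}^{(1)} = (4·0.264421 − 0.108873) / 3 = 0.316270
T_{2}^{(1)} = (4·0.315501 − 0.264421) / 3 = 0.332528
T_{3}^{(1)} = 0.329252 + (0.329252 − 0.315501)/3 = 0.333836
T_{2}^{(2)} = (16·0.332528 − 0.316270) / 15 = 0.333612
T_{3}^{(2)} = 0.333836 + (0.333836 − 0.332528)/15 = 0.333923
T_{3}^{(3)} = (64·0.333923 − 0.333612) / 63 = 0.333928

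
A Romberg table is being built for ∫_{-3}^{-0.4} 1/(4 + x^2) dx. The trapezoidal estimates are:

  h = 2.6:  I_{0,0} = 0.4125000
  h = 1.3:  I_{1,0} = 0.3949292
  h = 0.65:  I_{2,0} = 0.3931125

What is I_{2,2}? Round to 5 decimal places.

I_{1,1} = 0.3949292 + (0.3949292 − 0.4125000)/3 = 0.3890723
I_{2,1} = (4·0.3931125 − 0.3949292) / 3 = 0.3925069
I_{2,2} = 0.3925069 + (0.3925069 − 0.3890723)/15 = 0.3927359

0.39274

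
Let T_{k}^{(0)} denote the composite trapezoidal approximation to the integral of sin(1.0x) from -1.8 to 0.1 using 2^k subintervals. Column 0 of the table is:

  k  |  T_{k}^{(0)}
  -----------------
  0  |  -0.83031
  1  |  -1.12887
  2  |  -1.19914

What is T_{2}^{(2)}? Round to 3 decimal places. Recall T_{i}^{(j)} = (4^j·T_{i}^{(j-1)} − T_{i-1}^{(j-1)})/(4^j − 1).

-1.222

Richardson extrapolation on the trapezoidal column (denominator 4−1=3):
T_{1}^{(1)} = -1.12887 + (-1.12887 − (-0.83031))/3 = -1.22839
T_{2}^{(1)} = (4·(-1.19914) − (-1.12887)) / 3 = -1.22256
T_{2}^{(2)} = (16·(-1.22256) − (-1.22839)) / 15 = -1.22217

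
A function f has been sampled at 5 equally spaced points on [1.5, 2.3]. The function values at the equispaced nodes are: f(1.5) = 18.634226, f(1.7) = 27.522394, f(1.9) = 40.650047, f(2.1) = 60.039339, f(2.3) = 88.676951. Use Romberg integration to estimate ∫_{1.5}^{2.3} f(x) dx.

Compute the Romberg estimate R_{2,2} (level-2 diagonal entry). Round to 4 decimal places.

35.9196

R_{0,0} (trapezoid, 1 panel, h=0.8000): 42.924471
R_{1,0} (trapezoid, 2 panels, h=0.4000): 37.722254
R_{2,0} (trapezoid, 4 panels, h=0.2000): 36.373474
R_{1,1} = 37.722254 + (37.722254 − 42.924471)/3 = 35.988182
R_{2,1} = 36.373474 + (36.373474 − 37.722254)/3 = 35.923881
R_{2,2} = 35.923881 + (35.923881 − 35.988182)/15 = 35.919594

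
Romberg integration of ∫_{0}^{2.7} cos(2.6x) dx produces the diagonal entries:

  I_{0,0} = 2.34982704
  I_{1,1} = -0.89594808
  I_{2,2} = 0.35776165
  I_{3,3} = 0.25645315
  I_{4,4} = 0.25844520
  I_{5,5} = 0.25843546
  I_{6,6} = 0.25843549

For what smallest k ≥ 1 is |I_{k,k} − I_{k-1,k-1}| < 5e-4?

k = 5

|I_{1,1} − I_{0,0}| = 3.24577512 ≥ 5e-4
|I_{2,2} − I_{1,1}| = 1.25370973 ≥ 5e-4
|I_{3,3} − I_{2,2}| = 0.10130850 ≥ 5e-4
|I_{4,4} − I_{3,3}| = 0.00199205 ≥ 5e-4
|I_{5,5} − I_{4,4}| = 0.00000974 < 5e-4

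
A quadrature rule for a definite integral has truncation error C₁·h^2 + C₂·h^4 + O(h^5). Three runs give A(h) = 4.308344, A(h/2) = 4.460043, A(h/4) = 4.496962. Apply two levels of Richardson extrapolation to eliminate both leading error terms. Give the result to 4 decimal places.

First eliminate the h^2 term (factor 2^2 = 4):
  B₁ = (4·4.460043 − 4.308344)/3 = 4.510609
  B₂ = (4·4.496962 − 4.460043)/3 = 4.509268
Then eliminate the h^4 term (factor 2^4 = 16):
  (16·4.509268 − 4.510609)/15 = 4.509179

4.5092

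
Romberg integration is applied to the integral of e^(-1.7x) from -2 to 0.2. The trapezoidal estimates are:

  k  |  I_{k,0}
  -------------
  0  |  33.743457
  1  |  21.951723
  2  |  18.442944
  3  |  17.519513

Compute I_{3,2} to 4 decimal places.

I_{2,1} = (4·18.442944 − 21.951723) / 3 = 17.273351
I_{3,1} = (4·17.519513 − 18.442944) / 3 = 17.211703
I_{3,2} = (16·17.211703 − 17.273351) / 15 = 17.207593
(Column j=1 coincides with Simpson's rule on the same nodes.)

17.2076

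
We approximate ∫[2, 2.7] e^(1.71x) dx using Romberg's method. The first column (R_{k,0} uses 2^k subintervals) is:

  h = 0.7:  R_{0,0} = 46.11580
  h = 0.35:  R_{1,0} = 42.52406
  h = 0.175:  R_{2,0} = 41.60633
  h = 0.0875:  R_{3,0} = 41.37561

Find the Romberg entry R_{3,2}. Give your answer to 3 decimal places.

R_{2,1} = (4·41.60633 − 42.52406) / 3 = 41.30042
R_{3,1} = (4·41.37561 − 41.60633) / 3 = 41.29870
R_{3,2} = (16·41.29870 − 41.30042) / 15 = 41.29859

41.299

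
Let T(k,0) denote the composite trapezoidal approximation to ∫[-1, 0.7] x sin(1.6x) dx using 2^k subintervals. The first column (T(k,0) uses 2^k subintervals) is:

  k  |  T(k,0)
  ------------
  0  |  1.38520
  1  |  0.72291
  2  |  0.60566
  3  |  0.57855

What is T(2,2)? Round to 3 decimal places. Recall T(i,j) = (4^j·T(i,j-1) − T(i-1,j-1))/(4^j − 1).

T(1,1) = 0.72291 + (0.72291 − 1.38520)/3 = 0.50215
T(2,1) = (4·0.60566 − 0.72291) / 3 = 0.56658
T(2,2) = 0.56658 + (0.56658 − 0.50215)/15 = 0.57088

0.571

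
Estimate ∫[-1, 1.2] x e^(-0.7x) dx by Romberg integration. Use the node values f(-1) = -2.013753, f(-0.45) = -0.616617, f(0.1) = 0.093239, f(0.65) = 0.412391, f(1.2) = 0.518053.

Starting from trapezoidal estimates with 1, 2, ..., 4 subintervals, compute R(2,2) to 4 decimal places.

R(0,0) (trapezoid, 1 panel, h=2.2000): -1.645270
R(1,0) (trapezoid, 2 panels, h=1.1000): -0.720072
R(2,0) (trapezoid, 4 panels, h=0.5500): -0.472360
R(1,1) = -0.720072 + (-0.720072 − (-1.645270))/3 = -0.411673
R(2,1) = -0.472360 + (-0.472360 − (-0.720072))/3 = -0.389789
R(2,2) = -0.389789 + (-0.389789 − (-0.411673))/15 = -0.388330

-0.3883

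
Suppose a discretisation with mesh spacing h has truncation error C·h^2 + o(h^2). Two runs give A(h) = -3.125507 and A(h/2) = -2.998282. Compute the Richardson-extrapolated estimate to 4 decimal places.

Extrapolated value = (4·A(h/2) − A(h)) / (4 − 1)
= (4·(-2.998282) − (-3.125507)) / 3
= -8.867621 / 3 = -2.955874

-2.9559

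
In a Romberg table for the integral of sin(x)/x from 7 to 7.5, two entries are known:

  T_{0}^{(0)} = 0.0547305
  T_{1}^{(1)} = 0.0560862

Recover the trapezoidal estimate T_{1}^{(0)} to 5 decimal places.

From T_{1}^{(1)} = (4·T_{1}^{(0)} − T_{0}^{(0)})/3, solve for T_{1}^{(0)}:
4·T_{1}^{(0)} = 3·0.0560862 + 0.0547305 = 0.2229891
T_{1}^{(0)} = 0.0557473

0.05575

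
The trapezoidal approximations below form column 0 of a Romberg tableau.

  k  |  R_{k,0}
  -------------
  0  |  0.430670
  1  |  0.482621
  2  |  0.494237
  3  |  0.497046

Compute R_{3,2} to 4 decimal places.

0.4980

Richardson extrapolation on the trapezoidal column (denominator 4−1=3):
R_{2,1} = 0.494237 + (0.494237 − 0.482621)/3 = 0.498109
R_{3,1} = (4·0.497046 − 0.494237) / 3 = 0.497982
R_{3,2} = (16·0.497982 − 0.498109) / 15 = 0.497974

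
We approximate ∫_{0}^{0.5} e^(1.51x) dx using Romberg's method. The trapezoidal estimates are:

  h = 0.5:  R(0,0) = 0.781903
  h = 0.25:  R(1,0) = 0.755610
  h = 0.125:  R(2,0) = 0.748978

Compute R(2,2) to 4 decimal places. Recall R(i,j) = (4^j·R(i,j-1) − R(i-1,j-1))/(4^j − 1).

0.7468

R(1,1) = 0.755610 + (0.755610 − 0.781903)/3 = 0.746846
R(2,1) = 0.748978 + (0.748978 − 0.755610)/3 = 0.746767
R(2,2) = 0.746767 + (0.746767 − 0.746846)/15 = 0.746762
(Column j=1 coincides with Simpson's rule on the same nodes.)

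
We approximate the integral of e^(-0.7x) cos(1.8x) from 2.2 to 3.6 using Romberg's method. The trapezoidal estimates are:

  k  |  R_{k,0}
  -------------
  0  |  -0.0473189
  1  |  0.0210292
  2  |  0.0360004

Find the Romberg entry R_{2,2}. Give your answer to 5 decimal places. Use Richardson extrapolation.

R_{1,1} = (4·0.0210292 − (-0.0473189)) / 3 = 0.0438119
R_{2,1} = (4·0.0360004 − 0.0210292) / 3 = 0.0409908
R_{2,2} = (16·0.0409908 − 0.0438119) / 15 = 0.0408027

0.04080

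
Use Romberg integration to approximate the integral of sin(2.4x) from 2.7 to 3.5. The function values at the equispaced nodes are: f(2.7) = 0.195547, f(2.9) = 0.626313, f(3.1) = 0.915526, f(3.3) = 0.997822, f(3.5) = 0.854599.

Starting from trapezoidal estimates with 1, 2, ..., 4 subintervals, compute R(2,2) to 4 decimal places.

0.6250

R(0,0) (trapezoid, 1 panel, h=0.8000): 0.420058
R(1,0) (trapezoid, 2 panels, h=0.4000): 0.576240
R(2,0) (trapezoid, 4 panels, h=0.2000): 0.612947
R(1,1) = 0.576240 + (0.576240 − 0.420058)/3 = 0.628301
R(2,1) = 0.612947 + (0.612947 − 0.576240)/3 = 0.625183
R(2,2) = 0.625183 + (0.625183 − 0.628301)/15 = 0.624975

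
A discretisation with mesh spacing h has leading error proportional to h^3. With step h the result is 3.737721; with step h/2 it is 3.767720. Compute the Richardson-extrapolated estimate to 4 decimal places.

3.7720

The leading error scales as h^3; refining by a factor of 2 reduces it by 2^3 = 8.
Extrapolated value = (8·A(h/2) − A(h)) / (8 − 1)
= (8·3.767720 − 3.737721) / 7
= 26.404039 / 7 = 3.772006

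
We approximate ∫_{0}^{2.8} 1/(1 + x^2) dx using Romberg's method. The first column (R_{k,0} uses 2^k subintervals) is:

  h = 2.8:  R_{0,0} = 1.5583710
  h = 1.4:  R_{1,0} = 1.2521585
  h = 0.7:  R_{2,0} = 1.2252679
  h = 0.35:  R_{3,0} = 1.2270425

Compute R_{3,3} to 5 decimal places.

1.22851

Richardson extrapolation on the trapezoidal column (denominator 4−1=3):
R_{1,1} = (4·1.2521585 − 1.5583710) / 3 = 1.1500877
R_{2,1} = 1.2252679 + (1.2252679 − 1.2521585)/3 = 1.2163044
R_{3,1} = 1.2270425 + (1.2270425 − 1.2252679)/3 = 1.2276340
R_{2,2} = 1.2163044 + (1.2163044 − 1.1500877)/15 = 1.2207188
R_{3,2} = (16·1.2276340 − 1.2163044) / 15 = 1.2283893
R_{3,3} = 1.2283893 + (1.2283893 − 1.2207188)/63 = 1.2285111
(Column j=1 coincides with Simpson's rule on the same nodes.)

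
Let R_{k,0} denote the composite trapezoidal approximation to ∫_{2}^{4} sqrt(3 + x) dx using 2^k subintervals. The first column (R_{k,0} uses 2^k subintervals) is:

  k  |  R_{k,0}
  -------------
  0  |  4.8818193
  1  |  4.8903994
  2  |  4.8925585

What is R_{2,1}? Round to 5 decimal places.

4.89328

Richardson extrapolation on the trapezoidal column (denominator 4−1=3):
R_{2,1} = 4.8925585 + (4.8925585 − 4.8903994)/3 = 4.8932782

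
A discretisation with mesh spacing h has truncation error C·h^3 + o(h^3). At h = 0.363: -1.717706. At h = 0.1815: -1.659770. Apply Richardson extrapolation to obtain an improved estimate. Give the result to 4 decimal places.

The leading error scales as h^3; refining by a factor of 2 reduces it by 2^3 = 8.
Extrapolated value = (8·A(h/2) − A(h)) / (8 − 1)
= (8·(-1.659770) − (-1.717706)) / 7
= -11.560454 / 7 = -1.651493

-1.6515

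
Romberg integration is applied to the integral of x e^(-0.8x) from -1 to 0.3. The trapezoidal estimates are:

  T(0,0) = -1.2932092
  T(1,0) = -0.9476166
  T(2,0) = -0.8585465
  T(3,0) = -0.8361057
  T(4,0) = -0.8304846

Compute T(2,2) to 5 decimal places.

T(1,1) = (4·(-0.9476166) − (-1.2932092)) / 3 = -0.8324191
T(2,1) = (4·(-0.8585465) − (-0.9476166)) / 3 = -0.8288565
T(2,2) = (16·(-0.8288565) − (-0.8324191)) / 15 = -0.8286190

-0.82862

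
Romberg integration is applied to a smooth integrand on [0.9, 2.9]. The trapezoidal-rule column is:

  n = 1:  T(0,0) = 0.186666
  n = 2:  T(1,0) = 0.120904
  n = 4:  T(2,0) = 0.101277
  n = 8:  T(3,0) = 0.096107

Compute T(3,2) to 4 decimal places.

Richardson extrapolation on the trapezoidal column (denominator 4−1=3):
T(2,1) = 0.101277 + (0.101277 − 0.120904)/3 = 0.094735
T(3,1) = (4·0.096107 − 0.101277) / 3 = 0.094384
T(3,2) = (16·0.094384 − 0.094735) / 15 = 0.094361

0.0944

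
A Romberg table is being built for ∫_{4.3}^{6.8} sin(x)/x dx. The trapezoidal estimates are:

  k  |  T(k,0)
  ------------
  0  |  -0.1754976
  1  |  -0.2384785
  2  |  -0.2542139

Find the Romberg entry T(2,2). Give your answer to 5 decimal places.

Richardson extrapolation on the trapezoidal column (denominator 4−1=3):
T(1,1) = -0.2384785 + (-0.2384785 − (-0.1754976))/3 = -0.2594721
T(2,1) = (4·(-0.2542139) − (-0.2384785)) / 3 = -0.2594590
T(2,2) = -0.2594590 + (-0.2594590 − (-0.2594721))/15 = -0.2594581
(Column j=1 coincides with Simpson's rule on the same nodes.)

-0.25946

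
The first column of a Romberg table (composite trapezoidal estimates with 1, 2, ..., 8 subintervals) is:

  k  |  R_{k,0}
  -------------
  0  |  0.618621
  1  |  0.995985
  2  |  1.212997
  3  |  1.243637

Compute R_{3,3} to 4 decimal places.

1.2510

R_{1,1} = 0.995985 + (0.995985 − 0.618621)/3 = 1.121773
R_{2,1} = 1.212997 + (1.212997 − 0.995985)/3 = 1.285334
R_{3,1} = 1.243637 + (1.243637 − 1.212997)/3 = 1.253850
R_{2,2} = (16·1.285334 − 1.121773) / 15 = 1.296238
R_{3,2} = (16·1.253850 − 1.285334) / 15 = 1.251751
R_{3,3} = 1.251751 + (1.251751 − 1.296238)/63 = 1.251045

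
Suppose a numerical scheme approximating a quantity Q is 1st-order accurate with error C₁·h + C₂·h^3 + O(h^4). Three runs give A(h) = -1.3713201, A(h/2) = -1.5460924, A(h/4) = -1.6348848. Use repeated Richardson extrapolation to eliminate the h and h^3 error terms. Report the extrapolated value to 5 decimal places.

-1.72408

First eliminate the h term (factor 2^1 = 2):
  B₁ = (2·(-1.5460924) − (-1.3713201))/1 = -1.7208647
  B₂ = (2·(-1.6348848) − (-1.5460924))/1 = -1.7236772
Then eliminate the h^3 term (factor 2^3 = 8):
  (8·(-1.7236772) − (-1.7208647))/7 = -1.7240790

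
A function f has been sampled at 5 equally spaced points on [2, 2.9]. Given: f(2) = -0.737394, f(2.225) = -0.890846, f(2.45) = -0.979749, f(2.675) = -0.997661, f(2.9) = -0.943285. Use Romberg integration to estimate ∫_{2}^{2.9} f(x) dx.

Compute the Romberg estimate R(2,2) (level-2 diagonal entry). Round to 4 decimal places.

R(0,0) (trapezoid, 1 panel, h=0.9000): -0.756306
R(1,0) (trapezoid, 2 panels, h=0.4500): -0.819040
R(2,0) (trapezoid, 4 panels, h=0.2250): -0.834434
R(1,1) = -0.819040 + (-0.819040 − (-0.756306))/3 = -0.839951
R(2,1) = -0.834434 + (-0.834434 − (-0.819040))/3 = -0.839565
R(2,2) = -0.839565 + (-0.839565 − (-0.839951))/15 = -0.839539

-0.8395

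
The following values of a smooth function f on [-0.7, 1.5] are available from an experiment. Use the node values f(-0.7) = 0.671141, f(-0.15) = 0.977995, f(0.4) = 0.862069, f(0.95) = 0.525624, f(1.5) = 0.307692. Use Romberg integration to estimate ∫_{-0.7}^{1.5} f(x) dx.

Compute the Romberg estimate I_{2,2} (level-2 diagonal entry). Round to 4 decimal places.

1.5965

I_{0,0} (trapezoid, 1 panel, h=2.2000): 1.076716
I_{1,0} (trapezoid, 2 panels, h=1.1000): 1.486634
I_{2,0} (trapezoid, 4 panels, h=0.5500): 1.570307
I_{1,1} = 1.486634 + (1.486634 − 1.076716)/3 = 1.623273
I_{2,1} = 1.570307 + (1.570307 − 1.486634)/3 = 1.598198
I_{2,2} = 1.598198 + (1.598198 − 1.623273)/15 = 1.596526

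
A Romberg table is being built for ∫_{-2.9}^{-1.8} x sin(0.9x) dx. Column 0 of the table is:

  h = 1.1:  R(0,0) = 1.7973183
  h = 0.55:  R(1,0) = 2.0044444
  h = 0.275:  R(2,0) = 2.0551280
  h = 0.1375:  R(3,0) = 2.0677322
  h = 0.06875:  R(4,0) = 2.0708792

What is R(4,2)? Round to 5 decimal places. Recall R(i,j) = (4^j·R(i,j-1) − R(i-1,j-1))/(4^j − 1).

2.07193

R(3,1) = (4·2.0677322 − 2.0551280) / 3 = 2.0719336
R(4,1) = (4·2.0708792 − 2.0677322) / 3 = 2.0719282
R(4,2) = (16·2.0719282 − 2.0719336) / 15 = 2.0719278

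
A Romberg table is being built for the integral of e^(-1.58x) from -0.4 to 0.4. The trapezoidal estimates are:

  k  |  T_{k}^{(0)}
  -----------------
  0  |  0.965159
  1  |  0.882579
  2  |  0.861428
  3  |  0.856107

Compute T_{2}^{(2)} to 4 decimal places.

0.8543

T_{1}^{(1)} = 0.882579 + (0.882579 − 0.965159)/3 = 0.855052
T_{2}^{(1)} = (4·0.861428 − 0.882579) / 3 = 0.854378
T_{2}^{(2)} = 0.854378 + (0.854378 − 0.855052)/15 = 0.854333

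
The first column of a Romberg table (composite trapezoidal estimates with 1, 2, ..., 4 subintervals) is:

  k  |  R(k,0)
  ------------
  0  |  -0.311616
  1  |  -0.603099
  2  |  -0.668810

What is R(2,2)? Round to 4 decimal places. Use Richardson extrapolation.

R(1,1) = -0.603099 + (-0.603099 − (-0.311616))/3 = -0.700260
R(2,1) = (4·(-0.668810) − (-0.603099)) / 3 = -0.690714
R(2,2) = -0.690714 + (-0.690714 − (-0.700260))/15 = -0.690078
(Column j=1 coincides with Simpson's rule on the same nodes.)

-0.6901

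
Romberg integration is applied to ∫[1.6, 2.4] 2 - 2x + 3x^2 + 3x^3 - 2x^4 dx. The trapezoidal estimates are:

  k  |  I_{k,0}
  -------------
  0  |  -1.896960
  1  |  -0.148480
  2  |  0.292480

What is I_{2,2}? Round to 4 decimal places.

0.4398

Richardson extrapolation on the trapezoidal column (denominator 4−1=3):
I_{1,1} = -0.148480 + (-0.148480 − (-1.896960))/3 = 0.434347
I_{2,1} = (4·0.292480 − (-0.148480)) / 3 = 0.439467
I_{2,2} = (16·0.439467 − 0.434347) / 15 = 0.439808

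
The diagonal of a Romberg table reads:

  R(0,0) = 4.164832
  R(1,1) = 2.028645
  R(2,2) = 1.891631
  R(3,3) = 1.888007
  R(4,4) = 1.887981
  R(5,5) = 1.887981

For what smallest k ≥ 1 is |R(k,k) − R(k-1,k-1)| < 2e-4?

|R(1,1) − R(0,0)| = 2.136187 ≥ 2e-4
|R(2,2) − R(1,1)| = 0.137014 ≥ 2e-4
|R(3,3) − R(2,2)| = 0.003624 ≥ 2e-4
|R(4,4) − R(3,3)| = 0.000026 < 2e-4

k = 4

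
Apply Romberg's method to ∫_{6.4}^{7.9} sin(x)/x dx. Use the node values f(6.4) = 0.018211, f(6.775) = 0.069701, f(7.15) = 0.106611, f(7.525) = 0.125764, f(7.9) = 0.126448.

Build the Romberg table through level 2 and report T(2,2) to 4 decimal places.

T(0,0) (trapezoid, 1 panel, h=1.5000): 0.108494
T(1,0) (trapezoid, 2 panels, h=0.7500): 0.134205
T(2,0) (trapezoid, 4 panels, h=0.3750): 0.140402
T(1,1) = 0.134205 + (0.134205 − 0.108494)/3 = 0.142775
T(2,1) = 0.140402 + (0.140402 − 0.134205)/3 = 0.142468
T(2,2) = 0.142468 + (0.142468 − 0.142775)/15 = 0.142448

0.1424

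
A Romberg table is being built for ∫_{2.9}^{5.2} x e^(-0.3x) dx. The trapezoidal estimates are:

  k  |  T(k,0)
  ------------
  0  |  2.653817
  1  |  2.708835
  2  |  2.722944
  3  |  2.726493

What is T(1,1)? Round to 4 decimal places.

Richardson extrapolation on the trapezoidal column (denominator 4−1=3):
T(1,1) = (4·2.708835 − 2.653817) / 3 = 2.727174

2.7272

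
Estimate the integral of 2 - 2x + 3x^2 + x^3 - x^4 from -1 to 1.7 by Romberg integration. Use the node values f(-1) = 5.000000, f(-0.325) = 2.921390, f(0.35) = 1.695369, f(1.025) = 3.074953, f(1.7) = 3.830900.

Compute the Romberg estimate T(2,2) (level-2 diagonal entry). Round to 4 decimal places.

T(0,0) (trapezoid, 1 panel, h=2.7000): 11.921715
T(1,0) (trapezoid, 2 panels, h=1.3500): 8.249606
T(2,0) (trapezoid, 4 panels, h=0.6750): 8.172334
T(1,1) = 8.249606 + (8.249606 − 11.921715)/3 = 7.025570
T(2,1) = 8.172334 + (8.172334 − 8.249606)/3 = 8.146577
T(2,2) = 8.146577 + (8.146577 − 7.025570)/15 = 8.221311

8.2213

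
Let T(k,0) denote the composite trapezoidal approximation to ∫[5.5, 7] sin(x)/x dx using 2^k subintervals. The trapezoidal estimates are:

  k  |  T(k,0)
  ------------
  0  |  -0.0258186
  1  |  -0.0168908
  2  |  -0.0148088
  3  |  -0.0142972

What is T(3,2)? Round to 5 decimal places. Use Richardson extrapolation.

Richardson extrapolation on the trapezoidal column (denominator 4−1=3):
T(2,1) = (4·(-0.0148088) − (-0.0168908)) / 3 = -0.0141148
T(3,1) = -0.0142972 + (-0.0142972 − (-0.0148088))/3 = -0.0141267
T(3,2) = -0.0141267 + (-0.0141267 − (-0.0141148))/15 = -0.0141275

-0.01413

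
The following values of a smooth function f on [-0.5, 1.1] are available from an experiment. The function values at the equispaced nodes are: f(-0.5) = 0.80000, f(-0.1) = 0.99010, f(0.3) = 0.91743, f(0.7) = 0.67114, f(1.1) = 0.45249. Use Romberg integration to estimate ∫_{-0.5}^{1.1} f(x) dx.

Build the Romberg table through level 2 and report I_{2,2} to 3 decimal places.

1.297

I_{0,0} (trapezoid, 1 panel, h=1.6000): 1.00199
I_{1,0} (trapezoid, 2 panels, h=0.8000): 1.23494
I_{2,0} (trapezoid, 4 panels, h=0.4000): 1.28197
I_{1,1} = 1.23494 + (1.23494 − 1.00199)/3 = 1.31259
I_{2,1} = 1.28197 + (1.28197 − 1.23494)/3 = 1.29765
I_{2,2} = 1.29765 + (1.29765 − 1.31259)/15 = 1.29665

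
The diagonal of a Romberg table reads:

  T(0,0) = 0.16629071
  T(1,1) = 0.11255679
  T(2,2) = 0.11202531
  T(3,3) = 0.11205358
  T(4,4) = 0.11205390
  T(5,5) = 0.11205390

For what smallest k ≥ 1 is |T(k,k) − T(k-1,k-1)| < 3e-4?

k = 3

|T(1,1) − T(0,0)| = 0.05373392 ≥ 3e-4
|T(2,2) − T(1,1)| = 0.00053148 ≥ 3e-4
|T(3,3) − T(2,2)| = 0.00002827 < 3e-4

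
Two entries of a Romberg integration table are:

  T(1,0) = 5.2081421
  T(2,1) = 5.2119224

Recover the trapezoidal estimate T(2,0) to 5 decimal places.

5.21098

From T(2,1) = (4·T(2,0) − T(1,0))/3, solve for T(2,0):
4·T(2,0) = 3·5.2119224 + 5.2081421 = 20.8439093
T(2,0) = 5.2109773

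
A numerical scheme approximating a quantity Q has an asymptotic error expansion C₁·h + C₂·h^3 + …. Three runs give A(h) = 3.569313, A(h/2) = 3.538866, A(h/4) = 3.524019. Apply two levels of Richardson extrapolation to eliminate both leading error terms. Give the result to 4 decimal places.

3.5093

First eliminate the h term (factor 2^1 = 2):
  B₁ = (2·3.538866 − 3.569313)/1 = 3.508419
  B₂ = (2·3.524019 − 3.538866)/1 = 3.509172
Then eliminate the h^3 term (factor 2^3 = 8):
  (8·3.509172 − 3.508419)/7 = 3.509280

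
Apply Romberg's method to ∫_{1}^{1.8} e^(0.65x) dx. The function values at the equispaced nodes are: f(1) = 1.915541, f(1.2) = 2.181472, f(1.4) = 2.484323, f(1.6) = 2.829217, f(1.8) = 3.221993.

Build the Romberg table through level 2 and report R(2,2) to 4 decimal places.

2.0099

R(0,0) (trapezoid, 1 panel, h=0.8000): 2.055014
R(1,0) (trapezoid, 2 panels, h=0.4000): 2.021236
R(2,0) (trapezoid, 4 panels, h=0.2000): 2.012756
R(1,1) = 2.021236 + (2.021236 − 2.055014)/3 = 2.009977
R(2,1) = 2.012756 + (2.012756 − 2.021236)/3 = 2.009929
R(2,2) = 2.009929 + (2.009929 − 2.009977)/15 = 2.009926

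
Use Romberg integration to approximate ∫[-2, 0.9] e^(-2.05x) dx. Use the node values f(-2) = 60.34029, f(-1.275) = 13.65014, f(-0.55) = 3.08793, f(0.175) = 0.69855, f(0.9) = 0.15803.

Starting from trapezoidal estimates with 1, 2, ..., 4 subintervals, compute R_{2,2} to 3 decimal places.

R_{0,0} (trapezoid, 1 panel, h=2.9000): 87.72256
R_{1,0} (trapezoid, 2 panels, h=1.4500): 48.33878
R_{2,0} (trapezoid, 4 panels, h=0.7250): 34.57219
R_{1,1} = 48.33878 + (48.33878 − 87.72256)/3 = 35.21085
R_{2,1} = 34.57219 + (34.57219 − 48.33878)/3 = 29.98333
R_{2,2} = 29.98333 + (29.98333 − 35.21085)/15 = 29.63483

29.635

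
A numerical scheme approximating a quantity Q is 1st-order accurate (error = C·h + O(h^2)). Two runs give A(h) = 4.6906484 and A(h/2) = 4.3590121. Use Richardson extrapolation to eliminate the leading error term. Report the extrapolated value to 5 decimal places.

The leading error scales as h; refining by a factor of 2 reduces it by 2^1 = 2.
Extrapolated value = (2·A(h/2) − A(h)) / (2 − 1)
= (2·4.3590121 − 4.6906484) / 1
= 4.0273758 / 1 = 4.0273758

4.02738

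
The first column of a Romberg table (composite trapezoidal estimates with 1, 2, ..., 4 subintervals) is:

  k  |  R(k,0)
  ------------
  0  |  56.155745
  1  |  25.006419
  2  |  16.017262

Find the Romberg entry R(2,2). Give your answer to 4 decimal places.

Richardson extrapolation on the trapezoidal column (denominator 4−1=3):
R(1,1) = (4·25.006419 − 56.155745) / 3 = 14.623310
R(2,1) = 16.017262 + (16.017262 − 25.006419)/3 = 13.020876
R(2,2) = (16·13.020876 − 14.623310) / 15 = 12.914047
(Column j=1 coincides with Simpson's rule on the same nodes.)

12.9140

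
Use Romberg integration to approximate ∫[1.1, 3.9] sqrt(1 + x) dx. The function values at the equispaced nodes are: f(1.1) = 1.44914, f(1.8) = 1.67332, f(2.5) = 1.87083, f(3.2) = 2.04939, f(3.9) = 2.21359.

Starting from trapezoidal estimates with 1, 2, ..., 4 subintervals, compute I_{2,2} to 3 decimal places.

5.202

I_{0,0} (trapezoid, 1 panel, h=2.8000): 5.12782
I_{1,0} (trapezoid, 2 panels, h=1.4000): 5.18307
I_{2,0} (trapezoid, 4 panels, h=0.7000): 5.19743
I_{1,1} = 5.18307 + (5.18307 − 5.12782)/3 = 5.20149
I_{2,1} = 5.19743 + (5.19743 − 5.18307)/3 = 5.20222
I_{2,2} = 5.20222 + (5.20222 − 5.20149)/15 = 5.20227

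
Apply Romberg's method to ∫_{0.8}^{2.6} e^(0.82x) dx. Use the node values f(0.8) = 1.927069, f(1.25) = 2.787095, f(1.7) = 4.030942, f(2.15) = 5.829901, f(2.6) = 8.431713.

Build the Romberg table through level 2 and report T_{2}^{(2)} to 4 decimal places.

7.9325

T_{0}^{(0)} (trapezoid, 1 panel, h=1.8000): 9.322904
T_{1}^{(0)} (trapezoid, 2 panels, h=0.9000): 8.289300
T_{2}^{(0)} (trapezoid, 4 panels, h=0.4500): 8.022298
T_{1}^{(1)} = 8.289300 + (8.289300 − 9.322904)/3 = 7.944765
T_{2}^{(1)} = 8.022298 + (8.022298 − 8.289300)/3 = 7.933297
T_{2}^{(2)} = 7.933297 + (7.933297 − 7.944765)/15 = 7.932532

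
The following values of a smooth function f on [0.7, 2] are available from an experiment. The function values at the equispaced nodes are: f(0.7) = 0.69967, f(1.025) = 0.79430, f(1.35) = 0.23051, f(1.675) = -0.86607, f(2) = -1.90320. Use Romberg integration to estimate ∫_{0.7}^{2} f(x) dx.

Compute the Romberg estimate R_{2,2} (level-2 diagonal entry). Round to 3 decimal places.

-0.115

R_{0,0} (trapezoid, 1 panel, h=1.3000): -0.78229
R_{1,0} (trapezoid, 2 panels, h=0.6500): -0.24132
R_{2,0} (trapezoid, 4 panels, h=0.3250): -0.14398
R_{1,1} = -0.24132 + (-0.24132 − (-0.78229))/3 = -0.06100
R_{2,1} = -0.14398 + (-0.14398 − (-0.24132))/3 = -0.11153
R_{2,2} = -0.11153 + (-0.11153 − (-0.06100))/15 = -0.11490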